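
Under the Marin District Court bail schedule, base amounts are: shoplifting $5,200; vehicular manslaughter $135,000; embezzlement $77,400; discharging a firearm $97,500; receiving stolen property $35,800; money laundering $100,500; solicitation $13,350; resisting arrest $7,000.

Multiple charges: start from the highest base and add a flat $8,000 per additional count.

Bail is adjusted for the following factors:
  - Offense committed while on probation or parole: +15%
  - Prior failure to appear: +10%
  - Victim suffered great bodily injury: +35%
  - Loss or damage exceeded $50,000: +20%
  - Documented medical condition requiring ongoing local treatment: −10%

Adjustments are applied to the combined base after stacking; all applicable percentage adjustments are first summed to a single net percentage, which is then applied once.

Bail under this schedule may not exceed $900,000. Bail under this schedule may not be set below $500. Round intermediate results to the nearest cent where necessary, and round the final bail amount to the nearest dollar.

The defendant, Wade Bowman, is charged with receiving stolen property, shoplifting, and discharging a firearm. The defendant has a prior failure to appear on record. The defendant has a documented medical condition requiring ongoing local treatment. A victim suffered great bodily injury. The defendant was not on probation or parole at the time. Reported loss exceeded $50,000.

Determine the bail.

$175,925

Base amounts from the schedule: receiving stolen property $35,800; shoplifting $5,200; discharging a firearm $97,500.
Stacking rule: highest base plus $8,000 per additional charge. Highest is discharging a firearm at $97,500; 2 additional charges → +$16,000. Combined base = $113,500.
Net percentage adjustment: +10% +35% +20% −10% = +55%. $113,500 × 1.55 = $175,925.
$175,925 is within the $900,000 maximum.
$175,925 is at or above the $500 minimum.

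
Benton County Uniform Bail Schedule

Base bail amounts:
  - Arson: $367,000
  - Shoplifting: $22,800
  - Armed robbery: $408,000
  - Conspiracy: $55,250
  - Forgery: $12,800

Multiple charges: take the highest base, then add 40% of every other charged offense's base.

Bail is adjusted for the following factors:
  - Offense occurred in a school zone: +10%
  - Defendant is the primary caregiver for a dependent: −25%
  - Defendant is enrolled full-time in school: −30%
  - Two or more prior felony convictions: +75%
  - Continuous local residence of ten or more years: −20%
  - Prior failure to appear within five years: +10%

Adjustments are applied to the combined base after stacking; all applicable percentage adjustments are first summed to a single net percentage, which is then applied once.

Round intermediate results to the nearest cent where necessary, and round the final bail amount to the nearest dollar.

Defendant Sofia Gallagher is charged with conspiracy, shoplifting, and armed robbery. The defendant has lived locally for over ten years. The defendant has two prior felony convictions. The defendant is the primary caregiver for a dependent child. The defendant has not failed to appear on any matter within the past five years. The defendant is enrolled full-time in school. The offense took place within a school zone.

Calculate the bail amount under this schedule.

$483,142

Base amounts from the schedule: conspiracy $55,250; shoplifting $22,800; armed robbery $408,000.
Stacking rule: highest base plus 40% of each additional charge. Highest is armed robbery at $408,000. Additional: $55,250 × 40% = $22,100; $22,800 × 40% = $9,120. Combined base = $408,000 + $31,220 = $439,220.
Net percentage adjustment: +10% −25% −30% +75% −20% = +10%. $439,220 × 1.1 = $483,142.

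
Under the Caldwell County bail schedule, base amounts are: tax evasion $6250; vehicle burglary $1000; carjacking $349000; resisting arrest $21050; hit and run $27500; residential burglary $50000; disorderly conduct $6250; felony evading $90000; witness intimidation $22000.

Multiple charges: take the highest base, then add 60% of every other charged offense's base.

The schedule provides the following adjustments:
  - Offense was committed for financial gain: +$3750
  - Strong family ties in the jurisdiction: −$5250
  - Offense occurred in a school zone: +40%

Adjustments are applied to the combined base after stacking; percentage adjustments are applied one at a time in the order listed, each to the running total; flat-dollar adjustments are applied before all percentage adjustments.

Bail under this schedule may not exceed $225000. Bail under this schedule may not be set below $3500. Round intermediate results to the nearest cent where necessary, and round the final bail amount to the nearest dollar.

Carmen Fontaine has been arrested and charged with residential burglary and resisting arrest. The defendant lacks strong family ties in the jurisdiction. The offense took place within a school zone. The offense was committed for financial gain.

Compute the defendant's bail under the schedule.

$92932

Base amounts from the schedule: residential burglary $50000; resisting arrest $21050.
Stacking rule: highest base plus 60% of each additional charge. Highest is residential burglary at $50000. Additional: $21050 × 60% = $12630. Combined base = $50000 + $12630 = $62630.
Offense was committed for financial gain (+$3750 flat): $62630 + $3750 = $66380.
Offense occurred in a school zone (+40%): $66380 × 1.4 = $92932.
$92932 is within the $225000 maximum.
$92932 is at or above the $3500 minimum.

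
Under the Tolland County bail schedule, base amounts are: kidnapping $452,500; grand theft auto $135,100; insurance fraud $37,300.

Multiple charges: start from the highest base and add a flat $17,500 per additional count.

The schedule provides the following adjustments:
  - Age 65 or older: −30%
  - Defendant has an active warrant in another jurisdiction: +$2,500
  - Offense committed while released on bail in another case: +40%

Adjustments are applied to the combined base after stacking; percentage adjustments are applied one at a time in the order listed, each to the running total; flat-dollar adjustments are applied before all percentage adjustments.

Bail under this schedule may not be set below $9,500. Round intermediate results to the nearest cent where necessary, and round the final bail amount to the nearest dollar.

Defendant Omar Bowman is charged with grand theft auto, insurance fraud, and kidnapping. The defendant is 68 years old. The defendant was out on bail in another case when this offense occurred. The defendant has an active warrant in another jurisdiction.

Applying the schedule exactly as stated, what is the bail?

Base amounts from the schedule: grand theft auto $135,100; insurance fraud $37,300; kidnapping $452,500.
Stacking rule: highest base plus $17,500 per additional charge. Highest is kidnapping at $452,500; 2 additional charges → +$35,000. Combined base = $487,500.
Defendant has an active warrant in another jurisdiction (+$2,500 flat): $487,500 + $2,500 = $490,000.
Age 65 or older (−30%): $490,000 × 0.7 = $343,000.
Offense committed while released on bail in another case (+40%): $343,000 × 1.4 = $480,200.
$480,200 is at or above the $9,500 minimum.

$480,200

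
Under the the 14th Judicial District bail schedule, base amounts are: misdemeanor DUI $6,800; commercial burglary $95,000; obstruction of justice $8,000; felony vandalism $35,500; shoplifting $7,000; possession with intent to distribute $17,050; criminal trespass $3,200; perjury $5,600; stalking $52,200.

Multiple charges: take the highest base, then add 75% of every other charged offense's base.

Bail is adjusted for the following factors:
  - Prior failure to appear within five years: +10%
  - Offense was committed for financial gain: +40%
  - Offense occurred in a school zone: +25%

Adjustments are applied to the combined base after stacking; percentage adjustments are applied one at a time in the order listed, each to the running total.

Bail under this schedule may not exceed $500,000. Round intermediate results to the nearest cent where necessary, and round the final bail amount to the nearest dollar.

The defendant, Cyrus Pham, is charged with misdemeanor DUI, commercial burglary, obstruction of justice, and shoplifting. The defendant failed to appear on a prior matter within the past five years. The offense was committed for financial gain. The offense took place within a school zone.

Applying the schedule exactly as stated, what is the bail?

$214,349

Base amounts from the schedule: misdemeanor DUI $6,800; commercial burglary $95,000; obstruction of justice $8,000; shoplifting $7,000.
Stacking rule: highest base plus 75% of each additional charge. Highest is commercial burglary at $95,000. Additional: $6,800 × 75% = $5,100; $8,000 × 75% = $6,000; $7,000 × 75% = $5,250. Combined base = $95,000 + $16,350 = $111,350.
Prior failure to appear within five years (+10%): $111,350 × 1.1 = $122,485.
Offense was committed for financial gain (+40%): $122,485 × 1.4 = $171,479.
Offense occurred in a school zone (+25%): $171,479 × 1.25 = $214,348.75.
$214,348.75 is within the $500,000 maximum.
Rounded to the nearest dollar: $214,349.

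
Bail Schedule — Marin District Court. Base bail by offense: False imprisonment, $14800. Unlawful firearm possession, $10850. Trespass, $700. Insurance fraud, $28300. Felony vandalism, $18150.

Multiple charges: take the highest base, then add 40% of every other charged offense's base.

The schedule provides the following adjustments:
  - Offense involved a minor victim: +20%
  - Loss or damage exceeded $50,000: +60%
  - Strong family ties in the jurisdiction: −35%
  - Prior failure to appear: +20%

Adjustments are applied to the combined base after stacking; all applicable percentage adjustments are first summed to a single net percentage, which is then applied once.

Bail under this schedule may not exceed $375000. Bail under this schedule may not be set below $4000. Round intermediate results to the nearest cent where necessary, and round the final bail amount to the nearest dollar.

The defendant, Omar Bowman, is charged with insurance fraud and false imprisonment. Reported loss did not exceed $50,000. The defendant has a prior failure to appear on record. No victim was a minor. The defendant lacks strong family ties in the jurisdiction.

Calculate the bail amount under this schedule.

Base amounts from the schedule: insurance fraud $28300; false imprisonment $14800.
Stacking rule: highest base plus 40% of each additional charge. Highest is insurance fraud at $28300. Additional: $14800 × 40% = $5920. Combined base = $28300 + $5920 = $34220.
Prior failure to appear (+20%): $34220 × 1.2 = $41064.
$41064 is within the $375000 maximum.
$41064 is at or above the $4000 minimum.

$41064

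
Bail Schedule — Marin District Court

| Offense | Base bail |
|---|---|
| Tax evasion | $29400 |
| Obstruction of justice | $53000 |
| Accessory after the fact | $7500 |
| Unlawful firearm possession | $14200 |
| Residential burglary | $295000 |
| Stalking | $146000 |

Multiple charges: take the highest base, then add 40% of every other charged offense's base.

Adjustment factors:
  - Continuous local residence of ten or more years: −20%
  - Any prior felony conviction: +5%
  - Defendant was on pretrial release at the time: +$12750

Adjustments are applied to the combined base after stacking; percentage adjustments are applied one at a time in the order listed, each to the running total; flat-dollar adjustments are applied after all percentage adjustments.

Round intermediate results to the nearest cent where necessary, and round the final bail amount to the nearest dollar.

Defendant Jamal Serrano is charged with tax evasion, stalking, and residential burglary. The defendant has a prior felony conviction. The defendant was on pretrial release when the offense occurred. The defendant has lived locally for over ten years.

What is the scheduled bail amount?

Base amounts from the schedule: tax evasion $29400; stalking $146000; residential burglary $295000.
Stacking rule: highest base plus 40% of each additional charge. Highest is residential burglary at $295000. Additional: $29400 × 40% = $11760; $146000 × 40% = $58400. Combined base = $295000 + $70160 = $365160.
Continuous local residence of ten or more years (−20%): $365160 × 0.8 = $292128.
Any prior felony conviction (+5%): $292128 × 1.05 = $306734.40.
Defendant was on pretrial release at the time (+$12750 flat): $306734.40 + $12750 = $319484.40.
Rounded to the nearest dollar: $319484.

$319484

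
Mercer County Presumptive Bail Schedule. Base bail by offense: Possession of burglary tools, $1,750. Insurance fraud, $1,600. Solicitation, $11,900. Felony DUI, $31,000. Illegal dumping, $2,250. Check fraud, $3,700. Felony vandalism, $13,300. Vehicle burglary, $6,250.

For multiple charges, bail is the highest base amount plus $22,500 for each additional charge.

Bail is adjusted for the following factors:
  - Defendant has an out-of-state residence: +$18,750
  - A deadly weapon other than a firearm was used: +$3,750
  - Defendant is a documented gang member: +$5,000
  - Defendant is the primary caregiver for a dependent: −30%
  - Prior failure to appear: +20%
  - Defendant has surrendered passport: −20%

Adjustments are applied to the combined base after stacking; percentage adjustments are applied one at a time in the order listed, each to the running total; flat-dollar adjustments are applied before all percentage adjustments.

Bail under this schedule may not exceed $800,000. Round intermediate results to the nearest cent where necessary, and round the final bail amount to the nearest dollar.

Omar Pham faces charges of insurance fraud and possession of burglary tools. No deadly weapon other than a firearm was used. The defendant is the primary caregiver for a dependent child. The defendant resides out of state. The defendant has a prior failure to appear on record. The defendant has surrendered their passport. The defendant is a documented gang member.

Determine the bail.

Base amounts from the schedule: insurance fraud $1,600; possession of burglary tools $1,750.
Stacking rule: highest base plus $22,500 per additional charge. Highest is possession of burglary tools at $1,750; 1 additional charge → +$22,500. Combined base = $24,250.
Defendant has an out-of-state residence (+$18,750 flat): $24,250 + $18,750 = $43,000.
Defendant is a documented gang member (+$5,000 flat): $43,000 + $5,000 = $48,000.
Defendant is the primary caregiver for a dependent (−30%): $48,000 × 0.7 = $33,600.
Prior failure to appear (+20%): $33,600 × 1.2 = $40,320.
Defendant has surrendered passport (−20%): $40,320 × 0.8 = $32,256.
$32,256 is within the $800,000 maximum.

$32,256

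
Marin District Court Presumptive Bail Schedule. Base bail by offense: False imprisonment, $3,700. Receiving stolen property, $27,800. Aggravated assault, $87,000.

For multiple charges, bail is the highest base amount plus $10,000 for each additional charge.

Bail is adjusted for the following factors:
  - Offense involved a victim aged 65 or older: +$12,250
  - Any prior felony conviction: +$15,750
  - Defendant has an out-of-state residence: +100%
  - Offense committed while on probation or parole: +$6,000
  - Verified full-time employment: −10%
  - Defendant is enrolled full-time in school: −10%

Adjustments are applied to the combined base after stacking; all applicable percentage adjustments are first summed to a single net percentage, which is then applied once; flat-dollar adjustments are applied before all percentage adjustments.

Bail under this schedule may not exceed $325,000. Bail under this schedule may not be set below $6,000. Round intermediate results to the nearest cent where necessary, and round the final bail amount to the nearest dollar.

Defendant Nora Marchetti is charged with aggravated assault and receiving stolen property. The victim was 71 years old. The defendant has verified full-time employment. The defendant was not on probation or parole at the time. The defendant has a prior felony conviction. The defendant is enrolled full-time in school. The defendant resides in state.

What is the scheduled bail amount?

$100,000

Base amounts from the schedule: aggravated assault $87,000; receiving stolen property $27,800.
Stacking rule: highest base plus $10,000 per additional charge. Highest is aggravated assault at $87,000; 1 additional charge → +$10,000. Combined base = $97,000.
Offense involved a victim aged 65 or older (+$12,250 flat): $97,000 + $12,250 = $109,250.
Any prior felony conviction (+$15,750 flat): $109,250 + $15,750 = $125,000.
Net percentage adjustment: −10% −10% = −20%. $125,000 × 0.8 = $100,000.
$100,000 is within the $325,000 maximum.
$100,000 is at or above the $6,000 minimum.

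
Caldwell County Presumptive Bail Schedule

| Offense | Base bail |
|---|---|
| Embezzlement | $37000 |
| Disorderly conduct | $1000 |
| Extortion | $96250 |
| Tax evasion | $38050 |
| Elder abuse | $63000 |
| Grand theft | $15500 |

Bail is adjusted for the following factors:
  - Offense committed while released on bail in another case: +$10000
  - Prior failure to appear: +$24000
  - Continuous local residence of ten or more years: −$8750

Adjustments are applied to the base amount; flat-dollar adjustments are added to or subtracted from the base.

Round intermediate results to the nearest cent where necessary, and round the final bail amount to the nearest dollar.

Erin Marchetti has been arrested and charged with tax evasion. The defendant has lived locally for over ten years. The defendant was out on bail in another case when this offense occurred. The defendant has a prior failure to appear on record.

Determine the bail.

Base amounts from the schedule: tax evasion $38050.
Single charge. Combined base = $38050.
Offense committed while released on bail in another case (+$10000 flat): $38050 + $10000 = $48050.
Prior failure to appear (+$24000 flat): $48050 + $24000 = $72050.
Continuous local residence of ten or more years (−$8750 flat): $72050 − $8750 = $63300.

$63300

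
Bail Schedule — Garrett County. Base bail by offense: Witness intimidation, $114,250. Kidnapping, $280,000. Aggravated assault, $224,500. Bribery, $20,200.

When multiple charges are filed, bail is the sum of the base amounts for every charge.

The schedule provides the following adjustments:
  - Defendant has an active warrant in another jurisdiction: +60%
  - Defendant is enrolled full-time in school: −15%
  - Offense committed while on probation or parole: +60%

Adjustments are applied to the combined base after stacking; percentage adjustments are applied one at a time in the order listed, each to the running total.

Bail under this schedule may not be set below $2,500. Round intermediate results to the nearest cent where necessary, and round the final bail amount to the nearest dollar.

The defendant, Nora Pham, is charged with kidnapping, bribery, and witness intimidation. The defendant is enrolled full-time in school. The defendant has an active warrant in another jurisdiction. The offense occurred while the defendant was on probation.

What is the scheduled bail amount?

$901,843

Base amounts from the schedule: kidnapping $280,000; bribery $20,200; witness intimidation $114,250.
Stacking rule: sum of all bases. $280,000 + $20,200 + $114,250 = $414,450.
Defendant has an active warrant in another jurisdiction (+60%): $414,450 × 1.6 = $663,120.
Defendant is enrolled full-time in school (−15%): $663,120 × 0.85 = $563,652.
Offense committed while on probation or parole (+60%): $563,652 × 1.6 = $901,843.20.
$901,843.20 is at or above the $2,500 minimum.
Rounded to the nearest dollar: $901,843.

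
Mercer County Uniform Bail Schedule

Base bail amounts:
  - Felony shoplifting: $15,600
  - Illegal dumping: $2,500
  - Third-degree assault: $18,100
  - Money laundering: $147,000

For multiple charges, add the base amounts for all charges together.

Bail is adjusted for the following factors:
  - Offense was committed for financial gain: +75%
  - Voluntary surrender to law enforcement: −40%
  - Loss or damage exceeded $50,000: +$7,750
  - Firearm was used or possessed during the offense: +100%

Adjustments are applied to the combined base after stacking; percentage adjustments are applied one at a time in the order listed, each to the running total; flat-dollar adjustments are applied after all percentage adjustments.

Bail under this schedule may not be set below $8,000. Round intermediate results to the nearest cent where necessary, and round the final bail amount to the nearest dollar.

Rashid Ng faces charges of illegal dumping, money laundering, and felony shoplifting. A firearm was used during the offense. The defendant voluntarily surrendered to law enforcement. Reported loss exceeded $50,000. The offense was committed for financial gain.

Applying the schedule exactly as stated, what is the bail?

Base amounts from the schedule: illegal dumping $2,500; money laundering $147,000; felony shoplifting $15,600.
Stacking rule: sum of all bases. $2,500 + $147,000 + $15,600 = $165,100.
Offense was committed for financial gain (+75%): $165,100 × 1.75 = $288,925.
Voluntary surrender to law enforcement (−40%): $288,925 × 0.6 = $173,355.
Firearm was used or possessed during the offense (+100%): $173,355 × 2 = $346,710.
Loss or damage exceeded $50,000 (+$7,750 flat): $346,710 + $7,750 = $354,460.
$354,460 is at or above the $8,000 minimum.

$354,460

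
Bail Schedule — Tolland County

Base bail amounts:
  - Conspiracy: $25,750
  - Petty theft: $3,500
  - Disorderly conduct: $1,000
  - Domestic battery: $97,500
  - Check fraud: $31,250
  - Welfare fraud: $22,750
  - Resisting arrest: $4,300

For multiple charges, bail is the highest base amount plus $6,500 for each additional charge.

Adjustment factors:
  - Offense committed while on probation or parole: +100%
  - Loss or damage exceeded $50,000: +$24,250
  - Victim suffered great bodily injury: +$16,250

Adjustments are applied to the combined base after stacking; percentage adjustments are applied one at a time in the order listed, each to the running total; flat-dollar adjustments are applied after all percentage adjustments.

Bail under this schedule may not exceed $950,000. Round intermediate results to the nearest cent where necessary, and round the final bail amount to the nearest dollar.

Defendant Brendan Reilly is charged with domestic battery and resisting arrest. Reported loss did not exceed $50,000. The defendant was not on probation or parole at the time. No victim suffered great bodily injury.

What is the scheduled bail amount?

Base amounts from the schedule: domestic battery $97,500; resisting arrest $4,300.
Stacking rule: highest base plus $6,500 per additional charge. Highest is domestic battery at $97,500; 1 additional charge → +$6,500. Combined base = $104,000.
No adjustment factors apply to this defendant.
$104,000 is within the $950,000 maximum.

$104,000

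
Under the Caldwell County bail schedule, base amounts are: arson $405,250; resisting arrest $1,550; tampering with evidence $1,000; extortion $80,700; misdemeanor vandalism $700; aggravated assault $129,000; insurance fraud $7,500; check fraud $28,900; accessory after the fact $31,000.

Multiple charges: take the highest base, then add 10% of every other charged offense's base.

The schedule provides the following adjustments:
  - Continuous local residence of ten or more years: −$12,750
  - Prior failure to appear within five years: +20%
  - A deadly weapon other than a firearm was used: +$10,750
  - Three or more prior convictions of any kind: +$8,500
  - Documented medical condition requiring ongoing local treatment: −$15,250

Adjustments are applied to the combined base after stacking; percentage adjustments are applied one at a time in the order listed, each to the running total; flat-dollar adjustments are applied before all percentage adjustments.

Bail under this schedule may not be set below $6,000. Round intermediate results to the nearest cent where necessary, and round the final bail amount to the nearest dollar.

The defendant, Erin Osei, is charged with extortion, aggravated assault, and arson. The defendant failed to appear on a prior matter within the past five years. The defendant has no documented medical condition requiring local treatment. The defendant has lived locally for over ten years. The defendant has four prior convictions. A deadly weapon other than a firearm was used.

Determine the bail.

$519,264

Base amounts from the schedule: extortion $80,700; aggravated assault $129,000; arson $405,250.
Stacking rule: highest base plus 10% of each additional charge. Highest is arson at $405,250. Additional: $80,700 × 10% = $8,070; $129,000 × 10% = $12,900. Combined base = $405,250 + $20,970 = $426,220.
Continuous local residence of ten or more years (−$12,750 flat): $426,220 − $12,750 = $413,470.
A deadly weapon other than a firearm was used (+$10,750 flat): $413,470 + $10,750 = $424,220.
Three or more prior convictions of any kind (+$8,500 flat): $424,220 + $8,500 = $432,720.
Prior failure to appear within five years (+20%): $432,720 × 1.2 = $519,264.
$519,264 is at or above the $6,000 minimum.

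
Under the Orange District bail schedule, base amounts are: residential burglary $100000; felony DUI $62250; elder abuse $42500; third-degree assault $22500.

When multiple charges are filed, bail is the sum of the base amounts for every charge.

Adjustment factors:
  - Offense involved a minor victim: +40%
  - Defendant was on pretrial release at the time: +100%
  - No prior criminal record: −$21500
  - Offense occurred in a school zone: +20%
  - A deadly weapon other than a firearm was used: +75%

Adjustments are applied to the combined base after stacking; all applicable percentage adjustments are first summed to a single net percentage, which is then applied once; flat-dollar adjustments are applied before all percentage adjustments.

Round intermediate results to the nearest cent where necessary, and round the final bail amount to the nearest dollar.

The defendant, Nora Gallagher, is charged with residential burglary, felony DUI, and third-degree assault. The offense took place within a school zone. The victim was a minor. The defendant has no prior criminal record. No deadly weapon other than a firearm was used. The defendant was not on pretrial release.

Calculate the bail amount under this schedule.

Base amounts from the schedule: residential burglary $100000; felony DUI $62250; third-degree assault $22500.
Stacking rule: sum of all bases. $100000 + $62250 + $22500 = $184750.
No prior criminal record (−$21500 flat): $184750 − $21500 = $163250.
Net percentage adjustment: +40% +20% = +60%. $163250 × 1.6 = $261200.

$261200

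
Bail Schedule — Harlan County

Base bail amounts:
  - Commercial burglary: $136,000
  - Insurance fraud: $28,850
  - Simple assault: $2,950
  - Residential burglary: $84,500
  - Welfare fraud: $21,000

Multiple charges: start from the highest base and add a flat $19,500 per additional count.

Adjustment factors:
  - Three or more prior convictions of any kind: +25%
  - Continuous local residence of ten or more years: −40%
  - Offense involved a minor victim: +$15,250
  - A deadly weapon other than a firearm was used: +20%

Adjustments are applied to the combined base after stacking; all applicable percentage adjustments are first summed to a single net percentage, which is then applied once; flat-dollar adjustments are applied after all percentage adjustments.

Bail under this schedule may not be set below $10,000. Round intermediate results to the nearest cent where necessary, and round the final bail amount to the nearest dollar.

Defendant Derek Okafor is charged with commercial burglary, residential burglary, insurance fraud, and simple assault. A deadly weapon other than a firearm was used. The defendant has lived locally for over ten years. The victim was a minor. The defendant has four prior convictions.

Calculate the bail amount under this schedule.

$219,475

Base amounts from the schedule: commercial burglary $136,000; residential burglary $84,500; insurance fraud $28,850; simple assault $2,950.
Stacking rule: highest base plus $19,500 per additional charge. Highest is commercial burglary at $136,000; 3 additional charges → +$58,500. Combined base = $194,500.
Net percentage adjustment: +25% −40% +20% = +5%. $194,500 × 1.05 = $204,225.
Offense involved a minor victim (+$15,250 flat): $204,225 + $15,250 = $219,475.
$219,475 is at or above the $10,000 minimum.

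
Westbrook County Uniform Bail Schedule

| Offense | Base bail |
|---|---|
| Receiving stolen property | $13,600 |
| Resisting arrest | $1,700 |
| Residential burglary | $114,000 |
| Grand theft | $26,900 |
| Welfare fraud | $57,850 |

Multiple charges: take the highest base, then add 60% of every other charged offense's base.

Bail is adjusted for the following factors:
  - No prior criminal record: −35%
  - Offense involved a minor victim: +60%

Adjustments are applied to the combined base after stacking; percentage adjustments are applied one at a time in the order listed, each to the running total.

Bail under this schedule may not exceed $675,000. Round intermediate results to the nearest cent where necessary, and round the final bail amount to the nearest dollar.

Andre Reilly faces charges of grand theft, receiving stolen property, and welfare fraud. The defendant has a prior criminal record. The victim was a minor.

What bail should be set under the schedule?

Base amounts from the schedule: grand theft $26,900; receiving stolen property $13,600; welfare fraud $57,850.
Stacking rule: highest base plus 60% of each additional charge. Highest is welfare fraud at $57,850. Additional: $26,900 × 60% = $16,140; $13,600 × 60% = $8,160. Combined base = $57,850 + $24,300 = $82,150.
Offense involved a minor victim (+60%): $82,150 × 1.6 = $131,440.
$131,440 is within the $675,000 maximum.

$131,440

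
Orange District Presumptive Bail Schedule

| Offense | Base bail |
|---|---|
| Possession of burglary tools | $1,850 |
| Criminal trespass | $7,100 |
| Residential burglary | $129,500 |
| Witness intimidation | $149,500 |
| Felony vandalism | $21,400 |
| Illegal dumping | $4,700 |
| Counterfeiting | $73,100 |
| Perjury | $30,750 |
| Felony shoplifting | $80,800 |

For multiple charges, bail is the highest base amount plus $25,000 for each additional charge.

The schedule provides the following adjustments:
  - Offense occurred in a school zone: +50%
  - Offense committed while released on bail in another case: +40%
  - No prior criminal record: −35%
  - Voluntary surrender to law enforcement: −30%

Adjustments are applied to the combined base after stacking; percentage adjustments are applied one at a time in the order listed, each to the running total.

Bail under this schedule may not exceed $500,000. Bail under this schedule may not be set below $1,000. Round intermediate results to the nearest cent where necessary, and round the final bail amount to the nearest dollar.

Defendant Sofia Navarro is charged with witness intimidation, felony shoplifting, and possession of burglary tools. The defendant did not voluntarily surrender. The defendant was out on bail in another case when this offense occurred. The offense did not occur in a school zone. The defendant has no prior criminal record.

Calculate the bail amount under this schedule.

Base amounts from the schedule: witness intimidation $149,500; felony shoplifting $80,800; possession of burglary tools $1,850.
Stacking rule: highest base plus $25,000 per additional charge. Highest is witness intimidation at $149,500; 2 additional charges → +$50,000. Combined base = $199,500.
Offense committed while released on bail in another case (+40%): $199,500 × 1.4 = $279,300.
No prior criminal record (−35%): $279,300 × 0.65 = $181,545.
$181,545 is within the $500,000 maximum.
$181,545 is at or above the $1,000 minimum.

$181,545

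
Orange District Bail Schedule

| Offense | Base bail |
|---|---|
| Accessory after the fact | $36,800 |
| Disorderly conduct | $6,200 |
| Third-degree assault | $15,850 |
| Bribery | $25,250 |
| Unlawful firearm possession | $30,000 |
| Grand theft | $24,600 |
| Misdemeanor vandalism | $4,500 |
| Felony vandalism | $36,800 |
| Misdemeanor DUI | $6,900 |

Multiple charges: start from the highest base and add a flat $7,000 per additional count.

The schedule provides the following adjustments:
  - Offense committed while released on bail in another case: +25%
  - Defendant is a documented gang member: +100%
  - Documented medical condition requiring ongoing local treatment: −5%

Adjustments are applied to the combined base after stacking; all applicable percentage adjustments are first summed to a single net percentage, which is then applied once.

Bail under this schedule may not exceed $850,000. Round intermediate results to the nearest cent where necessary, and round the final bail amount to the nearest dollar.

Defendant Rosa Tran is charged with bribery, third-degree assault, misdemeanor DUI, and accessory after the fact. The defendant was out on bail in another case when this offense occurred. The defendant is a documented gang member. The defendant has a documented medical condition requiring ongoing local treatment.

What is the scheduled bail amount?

$127,160

Base amounts from the schedule: bribery $25,250; third-degree assault $15,850; misdemeanor DUI $6,900; accessory after the fact $36,800.
Stacking rule: highest base plus $7,000 per additional charge. Highest is accessory after the fact at $36,800; 3 additional charges → +$21,000. Combined base = $57,800.
Net percentage adjustment: +25% +100% −5% = +120%. $57,800 × 2.2 = $127,160.
$127,160 is within the $850,000 maximum.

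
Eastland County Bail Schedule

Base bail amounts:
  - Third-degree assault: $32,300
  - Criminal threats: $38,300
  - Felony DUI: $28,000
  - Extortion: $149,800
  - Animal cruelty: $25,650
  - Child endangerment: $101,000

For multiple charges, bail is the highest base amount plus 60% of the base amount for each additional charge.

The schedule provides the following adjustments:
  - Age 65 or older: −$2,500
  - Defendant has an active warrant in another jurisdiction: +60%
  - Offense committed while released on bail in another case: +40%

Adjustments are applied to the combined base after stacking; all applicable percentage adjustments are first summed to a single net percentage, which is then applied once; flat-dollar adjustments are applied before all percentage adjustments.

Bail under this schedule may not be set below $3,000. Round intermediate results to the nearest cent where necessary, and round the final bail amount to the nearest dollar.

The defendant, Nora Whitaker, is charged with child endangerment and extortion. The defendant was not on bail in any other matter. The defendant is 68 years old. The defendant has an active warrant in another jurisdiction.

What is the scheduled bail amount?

Base amounts from the schedule: child endangerment $101,000; extortion $149,800.
Stacking rule: highest base plus 60% of each additional charge. Highest is extortion at $149,800. Additional: $101,000 × 60% = $60,600. Combined base = $149,800 + $60,600 = $210,400.
Age 65 or older (−$2,500 flat): $210,400 − $2,500 = $207,900.
Defendant has an active warrant in another jurisdiction (+60%): $207,900 × 1.6 = $332,640.
$332,640 is at or above the $3,000 minimum.

$332,640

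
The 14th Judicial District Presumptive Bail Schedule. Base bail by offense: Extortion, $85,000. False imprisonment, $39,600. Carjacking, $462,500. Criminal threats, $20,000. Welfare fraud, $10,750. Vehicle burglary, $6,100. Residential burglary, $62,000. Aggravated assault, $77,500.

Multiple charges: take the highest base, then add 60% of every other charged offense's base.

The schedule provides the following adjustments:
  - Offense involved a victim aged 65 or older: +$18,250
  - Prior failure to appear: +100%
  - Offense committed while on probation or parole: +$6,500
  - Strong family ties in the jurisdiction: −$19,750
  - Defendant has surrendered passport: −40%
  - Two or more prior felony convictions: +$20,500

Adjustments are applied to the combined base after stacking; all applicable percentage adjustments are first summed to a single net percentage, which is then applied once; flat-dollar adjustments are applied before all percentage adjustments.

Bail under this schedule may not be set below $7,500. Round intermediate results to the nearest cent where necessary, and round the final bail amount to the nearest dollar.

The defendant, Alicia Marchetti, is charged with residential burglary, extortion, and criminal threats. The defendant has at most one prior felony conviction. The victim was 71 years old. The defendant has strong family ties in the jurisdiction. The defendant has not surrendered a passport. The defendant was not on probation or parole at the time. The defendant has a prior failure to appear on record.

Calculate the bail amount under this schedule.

$265,400

Base amounts from the schedule: residential burglary $62,000; extortion $85,000; criminal threats $20,000.
Stacking rule: highest base plus 60% of each additional charge. Highest is extortion at $85,000. Additional: $62,000 × 60% = $37,200; $20,000 × 60% = $12,000. Combined base = $85,000 + $49,200 = $134,200.
Offense involved a victim aged 65 or older (+$18,250 flat): $134,200 + $18,250 = $152,450.
Strong family ties in the jurisdiction (−$19,750 flat): $152,450 − $19,750 = $132,700.
Prior failure to appear (+100%): $132,700 × 2 = $265,400.
$265,400 is at or above the $7,500 minimum.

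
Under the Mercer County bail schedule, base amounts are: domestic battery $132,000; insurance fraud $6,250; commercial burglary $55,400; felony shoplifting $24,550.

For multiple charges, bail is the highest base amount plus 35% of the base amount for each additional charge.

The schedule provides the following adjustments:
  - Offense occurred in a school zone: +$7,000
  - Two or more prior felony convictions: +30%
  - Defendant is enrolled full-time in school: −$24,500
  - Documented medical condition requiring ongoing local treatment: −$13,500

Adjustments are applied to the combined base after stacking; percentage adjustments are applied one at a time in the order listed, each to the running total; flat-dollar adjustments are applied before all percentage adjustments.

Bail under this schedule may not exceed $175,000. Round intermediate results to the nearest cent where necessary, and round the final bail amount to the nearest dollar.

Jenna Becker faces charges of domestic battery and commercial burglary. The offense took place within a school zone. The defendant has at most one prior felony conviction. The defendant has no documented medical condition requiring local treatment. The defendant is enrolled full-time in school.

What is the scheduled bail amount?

$133,890

Base amounts from the schedule: domestic battery $132,000; commercial burglary $55,400.
Stacking rule: highest base plus 35% of each additional charge. Highest is domestic battery at $132,000. Additional: $55,400 × 35% = $19,390. Combined base = $132,000 + $19,390 = $151,390.
Offense occurred in a school zone (+$7,000 flat): $151,390 + $7,000 = $158,390.
Defendant is enrolled full-time in school (−$24,500 flat): $158,390 − $24,500 = $133,890.
$133,890 is within the $175,000 maximum.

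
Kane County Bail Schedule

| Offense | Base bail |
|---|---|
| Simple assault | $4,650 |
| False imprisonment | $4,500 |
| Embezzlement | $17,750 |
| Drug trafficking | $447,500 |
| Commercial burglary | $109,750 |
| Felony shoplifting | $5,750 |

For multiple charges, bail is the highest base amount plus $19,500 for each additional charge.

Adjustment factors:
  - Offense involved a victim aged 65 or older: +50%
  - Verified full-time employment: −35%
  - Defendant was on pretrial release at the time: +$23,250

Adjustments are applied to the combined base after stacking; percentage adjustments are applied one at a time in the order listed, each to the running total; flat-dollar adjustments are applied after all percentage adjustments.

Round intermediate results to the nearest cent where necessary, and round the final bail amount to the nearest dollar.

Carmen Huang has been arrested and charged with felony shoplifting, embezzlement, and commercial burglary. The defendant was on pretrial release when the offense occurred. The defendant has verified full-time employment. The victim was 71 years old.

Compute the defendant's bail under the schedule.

Base amounts from the schedule: felony shoplifting $5,750; embezzlement $17,750; commercial burglary $109,750.
Stacking rule: highest base plus $19,500 per additional charge. Highest is commercial burglary at $109,750; 2 additional charges → +$39,000. Combined base = $148,750.
Offense involved a victim aged 65 or older (+50%): $148,750 × 1.5 = $223,125.
Verified full-time employment (−35%): $223,125 × 0.65 = $145,031.25.
Defendant was on pretrial release at the time (+$23,250 flat): $145,031.25 + $23,250 = $168,281.25.
Rounded to the nearest dollar: $168,281.

$168,281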